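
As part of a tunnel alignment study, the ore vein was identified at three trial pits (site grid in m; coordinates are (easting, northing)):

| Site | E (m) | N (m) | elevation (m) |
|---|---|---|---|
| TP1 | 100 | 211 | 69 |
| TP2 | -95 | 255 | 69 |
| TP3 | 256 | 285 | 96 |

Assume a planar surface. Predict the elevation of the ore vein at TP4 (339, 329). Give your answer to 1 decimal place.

111.5 m

Two edge vectors: TP1→TP2 = (-195, 44, 0), TP1→TP3 = (156, 74, 27).
Normal n = (TP1→TP2) × (TP1→TP3) = (1188, 5265, -21294).
So ∂z/∂E = −n_x/n_z = 0.05579 and ∂z/∂N = −n_y/n_z = 0.24725.
Intercept c from TP1: 69 − 5.58 − 52.17 = 11.25.
At (339, 329): z = 18.9 + 81.3 + 11.25 = 111.5 m.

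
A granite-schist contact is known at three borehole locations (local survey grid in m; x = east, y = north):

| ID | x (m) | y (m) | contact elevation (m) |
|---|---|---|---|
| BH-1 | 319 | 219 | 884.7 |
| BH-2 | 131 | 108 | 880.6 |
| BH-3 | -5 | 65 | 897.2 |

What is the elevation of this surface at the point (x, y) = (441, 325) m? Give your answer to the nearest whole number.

Two edge vectors: BH-1→BH-2 = (-188, -111, -4.1), BH-1→BH-3 = (-324, -154, 12.5).
Normal n = (BH-1→BH-2) × (BH-1→BH-3) = (-2018.9, 3678.4, -7012).
So ∂z/∂x = −n_x/n_z = −0.28792 and ∂z/∂y = −n_y/n_z = 0.52459.
Intercept c from BH-1: 884.7 + 91.85 − 114.88 = 861.66.
At (441, 325): z = −127.0 + 170.5 + 861.66 = 905.2 m.

905 m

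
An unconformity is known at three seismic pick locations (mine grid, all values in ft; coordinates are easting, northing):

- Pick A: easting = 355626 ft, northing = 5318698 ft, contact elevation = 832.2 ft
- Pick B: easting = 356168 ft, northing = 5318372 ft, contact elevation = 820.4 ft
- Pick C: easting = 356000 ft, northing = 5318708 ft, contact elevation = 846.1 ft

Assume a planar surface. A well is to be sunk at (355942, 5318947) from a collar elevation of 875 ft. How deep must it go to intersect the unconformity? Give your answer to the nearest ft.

Two edge vectors: Pick A→Pick B = (542, -326, -11.8), Pick A→Pick C = (374, 10, 13.9).
Normal n = (Pick A→Pick B) × (Pick A→Pick C) = (-4413.4, -11947, 127344).
So ∂z/∂easting = −n_x/n_z = 0.03465731 and ∂z/∂northing = −n_y/n_z = 0.09381675.
Intercept c from Pick A: 832.2 − 12325.04 − 498982.95 = −510475.79.
At (355942, 5318947): z_contact = 12336.0 + 499006.3 − 510475.79 = 866.5 ft.
Depth below ground = 875 − 866.5 = 8 ft.

8 ft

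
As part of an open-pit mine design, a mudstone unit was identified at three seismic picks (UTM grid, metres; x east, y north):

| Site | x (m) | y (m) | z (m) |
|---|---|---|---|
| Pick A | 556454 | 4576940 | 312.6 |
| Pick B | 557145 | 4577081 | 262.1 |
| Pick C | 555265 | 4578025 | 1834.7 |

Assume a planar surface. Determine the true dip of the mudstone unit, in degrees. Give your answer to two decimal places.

Two edge vectors: Pick A→Pick B = (691, 141, -50.5), Pick A→Pick C = (-1189, 1085, 1522.1).
Normal n = (Pick A→Pick B) × (Pick A→Pick C) = (269408.6, -991726.6, 917384).
So ∂z/∂x = −n_x/n_z = −0.29367 and ∂z/∂y = −n_y/n_z = 1.08104.
Gradient magnitude |∇z| = √(a² + b²) = √(0.08624 + 1.16864) = 1.12022.
True dip = arctan(1.12022) = 48.25°, dipping toward SSE (azimuth ≈ 165°).

48.25°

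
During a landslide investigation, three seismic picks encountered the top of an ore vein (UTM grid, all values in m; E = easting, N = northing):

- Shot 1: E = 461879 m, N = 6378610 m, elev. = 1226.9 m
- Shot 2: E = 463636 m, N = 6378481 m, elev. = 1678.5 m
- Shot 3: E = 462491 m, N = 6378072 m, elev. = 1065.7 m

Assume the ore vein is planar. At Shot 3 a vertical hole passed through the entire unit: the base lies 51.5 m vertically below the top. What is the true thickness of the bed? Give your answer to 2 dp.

Let the plane be z = a·E + b·N + c.
Shot 2−Shot 1: 1757a − 129b = 451.6;  Shot 3−Shot 1: 612a − 538b = −161.2.
Solving gives a = 0.30446, b = 0.64596.
|∇z| = √(a²+b²) = 0.71411, so dip δ = arctan(0.71411) = 35.53°.
True thickness = vertical thickness × cos δ = 51.5 × cos 35.53° = 41.91 m.

41.91 m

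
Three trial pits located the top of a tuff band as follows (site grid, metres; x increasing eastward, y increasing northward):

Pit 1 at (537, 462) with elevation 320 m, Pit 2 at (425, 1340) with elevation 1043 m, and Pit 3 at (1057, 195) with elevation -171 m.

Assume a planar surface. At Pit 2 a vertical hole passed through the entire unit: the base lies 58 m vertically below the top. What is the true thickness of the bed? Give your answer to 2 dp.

Let the plane be z = a·x + b·y + c.
Pit 2−Pit 1: −112a + 878b = 723;  Pit 3−Pit 1: 520a − 267b = −491.
Solving gives a = −0.55796, b = 0.75229.
|∇z| = √(a²+b²) = 0.93662, so dip δ = arctan(0.93662) = 43.13°.
True thickness = vertical thickness × cos δ = 58 × cos 43.13° = 42.33 m.

42.33 m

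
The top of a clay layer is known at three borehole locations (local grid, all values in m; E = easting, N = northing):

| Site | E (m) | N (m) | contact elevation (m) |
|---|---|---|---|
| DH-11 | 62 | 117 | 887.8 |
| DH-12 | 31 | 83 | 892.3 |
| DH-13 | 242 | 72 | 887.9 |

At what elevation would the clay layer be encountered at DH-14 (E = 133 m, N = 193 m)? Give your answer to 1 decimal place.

877.7 m

Two edge vectors: DH-11→DH-12 = (-31, -34, 4.5), DH-11→DH-13 = (180, -45, 0.1).
Normal n = (DH-11→DH-12) × (DH-11→DH-13) = (199.1, 813.1, 7515).
So ∂z/∂E = −n_x/n_z = −0.02649 and ∂z/∂N = −n_y/n_z = −0.10820.
Intercept c from DH-11: 887.8 + 1.64 + 12.66 = 902.10.
At (133, 193): z = −3.5 − 20.9 + 902.10 = 877.7 m.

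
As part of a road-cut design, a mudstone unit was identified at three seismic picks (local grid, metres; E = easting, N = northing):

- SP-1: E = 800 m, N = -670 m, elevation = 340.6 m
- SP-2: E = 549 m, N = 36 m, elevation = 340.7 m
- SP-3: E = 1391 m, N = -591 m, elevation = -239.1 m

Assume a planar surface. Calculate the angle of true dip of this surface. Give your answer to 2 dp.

Let the plane be z = a·E + b·N + c.
SP-2−SP-1: −251a + 706b = 0.1;  SP-3−SP-1: 591a + 79b = −579.7.
Solving gives a = −0.93640, b = −0.33277.
Gradient magnitude |∇z| = √(a² + b²) = √(0.87684 + 0.11074) = 0.99377.
True dip = arctan(0.99377) = 44.82°, dipping toward ENE (azimuth ≈ 070°).

44.82°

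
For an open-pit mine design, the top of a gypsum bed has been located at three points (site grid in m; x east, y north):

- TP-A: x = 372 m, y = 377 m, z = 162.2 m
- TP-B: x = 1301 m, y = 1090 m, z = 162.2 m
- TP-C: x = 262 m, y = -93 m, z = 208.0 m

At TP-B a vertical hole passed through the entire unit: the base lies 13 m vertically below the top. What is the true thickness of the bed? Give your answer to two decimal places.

12.86 m

Two edge vectors: TP-A→TP-B = (929, 713, 0), TP-A→TP-C = (-110, -470, 45.8).
Normal n = (TP-A→TP-B) × (TP-A→TP-C) = (32655.4, -42548.2, -358200).
So ∂z/∂x = −n_x/n_z = 0.09117 and ∂z/∂y = −n_y/n_z = −0.11878.
|∇z| = √(a²+b²) = 0.14974, so dip δ = arctan(0.14974) = 8.52°.
True thickness = vertical thickness × cos δ = 13 × cos 8.52° = 12.86 m.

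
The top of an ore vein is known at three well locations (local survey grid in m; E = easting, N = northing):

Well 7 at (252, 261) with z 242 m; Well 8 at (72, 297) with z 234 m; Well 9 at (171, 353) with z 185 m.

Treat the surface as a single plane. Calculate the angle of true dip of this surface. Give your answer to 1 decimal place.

35.4°

Let the plane be z = a·E + b·N + c.
Well 8−Well 7: −180a + 36b = −8;  Well 9−Well 7: −81a + 92b = −57.
Solving gives a = −0.09645, b = −0.70449.
Gradient magnitude |∇z| = √(a² + b²) = √(0.00930 + 0.49630) = 0.71106.
True dip = arctan(0.71106) = 35.4°, dipping toward N (azimuth ≈ 008°).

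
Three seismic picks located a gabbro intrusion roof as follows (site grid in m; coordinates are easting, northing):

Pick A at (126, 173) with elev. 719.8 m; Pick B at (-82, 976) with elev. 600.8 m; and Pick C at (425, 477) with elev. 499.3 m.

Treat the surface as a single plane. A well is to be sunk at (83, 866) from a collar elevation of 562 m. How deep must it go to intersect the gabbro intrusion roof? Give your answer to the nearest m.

Two edge vectors: Pick A→Pick B = (-208, 803, -119), Pick A→Pick C = (299, 304, -220.5).
Normal n = (Pick A→Pick B) × (Pick A→Pick C) = (-140885.5, -81445, -303329).
So ∂z/∂easting = −n_x/n_z = −0.46446 and ∂z/∂northing = −n_y/n_z = −0.26850.
Intercept c from Pick A: 719.8 + 58.52 + 46.45 = 824.77.
At (83, 866): z_contact = −38.6 − 232.5 + 824.77 = 553.7 m.
Depth below ground = 562 − 553.7 = 8 m.

8 m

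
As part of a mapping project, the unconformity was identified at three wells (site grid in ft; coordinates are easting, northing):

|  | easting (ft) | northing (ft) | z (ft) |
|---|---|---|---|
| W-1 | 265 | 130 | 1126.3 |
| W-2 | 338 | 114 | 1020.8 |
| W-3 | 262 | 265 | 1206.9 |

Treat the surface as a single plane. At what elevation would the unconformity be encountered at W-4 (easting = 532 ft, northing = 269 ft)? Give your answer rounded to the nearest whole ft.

853 ft

Let the plane be z = a·easting + b·northing + c.
W-2−W-1: 73a − 16b = −105.5;  W-3−W-1: −3a + 135b = 80.6.
Solving gives a = −1.32078, b = 0.56769.
Then c = 1126.3 − a·265 − b·130 = 1402.51.
At (532, 269): z = −702.7 + 152.7 + 1402.51 = 852.6 ft.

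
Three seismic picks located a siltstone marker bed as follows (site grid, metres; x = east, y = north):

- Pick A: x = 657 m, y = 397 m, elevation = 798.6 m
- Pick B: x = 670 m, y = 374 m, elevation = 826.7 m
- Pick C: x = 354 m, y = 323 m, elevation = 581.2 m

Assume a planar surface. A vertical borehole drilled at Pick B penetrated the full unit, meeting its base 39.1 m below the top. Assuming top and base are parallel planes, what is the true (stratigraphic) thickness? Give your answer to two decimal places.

25.72 m

Two edge vectors: Pick A→Pick B = (13, -23, 28.1), Pick A→Pick C = (-303, -74, -217.4).
Normal n = (Pick A→Pick B) × (Pick A→Pick C) = (7079.6, -5688.1, -7931).
So ∂z/∂x = −n_x/n_z = 0.89265 and ∂z/∂y = −n_y/n_z = −0.71720.
|∇z| = √(a²+b²) = 1.14507, so dip δ = arctan(1.14507) = 48.87°.
True thickness = vertical thickness × cos δ = 39.1 × cos 48.87° = 25.72 m.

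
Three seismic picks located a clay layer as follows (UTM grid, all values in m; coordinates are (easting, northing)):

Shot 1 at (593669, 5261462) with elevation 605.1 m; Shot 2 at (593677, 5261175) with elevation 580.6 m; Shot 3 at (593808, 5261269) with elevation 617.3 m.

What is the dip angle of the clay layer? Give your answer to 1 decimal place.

13.1°

Two edge vectors: Shot 1→Shot 2 = (8, -287, -24.5), Shot 1→Shot 3 = (139, -193, 12.2).
Normal n = (Shot 1→Shot 2) × (Shot 1→Shot 3) = (-8229.9, -3503.1, 38349).
So ∂z/∂E = −n_x/n_z = 0.21461 and ∂z/∂N = −n_y/n_z = 0.09135.
Gradient magnitude |∇z| = √(a² + b²) = √(0.04606 + 0.00834) = 0.23324.
True dip = arctan(0.23324) = 13.1°, dipping toward WSW (azimuth ≈ 247°).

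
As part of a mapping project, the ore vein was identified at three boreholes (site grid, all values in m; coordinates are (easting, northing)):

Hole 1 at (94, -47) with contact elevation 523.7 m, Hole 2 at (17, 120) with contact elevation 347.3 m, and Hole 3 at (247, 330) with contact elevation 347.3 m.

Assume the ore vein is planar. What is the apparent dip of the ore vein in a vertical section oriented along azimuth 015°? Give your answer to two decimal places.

28.47°

Let the plane be z = a·E + b·N + c.
Hole 2−Hole 1: −77a + 167b = −176.4;  Hole 3−Hole 1: 153a + 377b = −176.4.
Solving gives a = 0.67871, b = −0.74335.
Unit vector along 015° is (sin 15°, cos 15°) = (0.2588, 0.9659).
Slope in that direction = a·(0.2588) + b·(0.9659) = −0.54236.
Apparent dip = arctan|0.54236| = 28.47° (true dip is 45.2°, so apparent ≤ true as expected).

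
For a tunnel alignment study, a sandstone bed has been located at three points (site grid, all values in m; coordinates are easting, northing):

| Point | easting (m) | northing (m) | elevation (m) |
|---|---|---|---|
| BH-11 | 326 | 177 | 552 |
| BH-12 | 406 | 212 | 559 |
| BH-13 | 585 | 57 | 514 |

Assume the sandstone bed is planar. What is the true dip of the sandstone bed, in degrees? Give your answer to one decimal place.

Let the plane be z = a·easting + b·northing + c.
BH-12−BH-11: 80a + 35b = 7;  BH-13−BH-11: 259a − 120b = −38.
Solving gives a = −0.02625, b = 0.26001.
Gradient magnitude |∇z| = √(a² + b²) = √(0.00069 + 0.06760) = 0.26133.
True dip = arctan(0.26133) = 14.6°, dipping toward S (azimuth ≈ 174°).

14.6°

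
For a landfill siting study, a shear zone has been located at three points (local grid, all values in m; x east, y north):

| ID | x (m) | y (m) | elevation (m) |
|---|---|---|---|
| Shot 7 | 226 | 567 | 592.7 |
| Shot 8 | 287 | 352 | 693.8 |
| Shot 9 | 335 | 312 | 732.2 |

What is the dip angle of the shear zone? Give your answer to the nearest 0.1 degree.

31.9°

Two edge vectors: Shot 7→Shot 8 = (61, -215, 101.1), Shot 7→Shot 9 = (109, -255, 139.5).
Normal n = (Shot 7→Shot 8) × (Shot 7→Shot 9) = (-4212, 2510.4, 7880).
So ∂z/∂x = −n_x/n_z = 0.53452 and ∂z/∂y = −n_y/n_z = −0.31858.
Gradient magnitude |∇z| = √(a² + b²) = √(0.28571 + 0.10149) = 0.62226.
True dip = arctan(0.62226) = 31.9°, dipping toward WNW (azimuth ≈ 301°).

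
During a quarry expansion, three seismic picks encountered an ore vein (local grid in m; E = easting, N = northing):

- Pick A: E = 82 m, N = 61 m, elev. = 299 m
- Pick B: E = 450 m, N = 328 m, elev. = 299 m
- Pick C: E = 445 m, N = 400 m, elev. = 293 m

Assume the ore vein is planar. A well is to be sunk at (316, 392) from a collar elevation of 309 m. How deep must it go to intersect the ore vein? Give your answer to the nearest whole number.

23 m

Let the plane be z = a·E + b·N + c.
Pick B−Pick A: 368a + 267b = 0;  Pick C−Pick A: 363a + 339b = −6.
Solving gives a = 0.05756, b = −0.07934.
Then c = 299 − a·82 − b·61 = 299.12.
At (316, 392): z_contact = 18.2 − 31.1 + 299.12 = 286.2 m.
Depth below ground = 309 − 286.2 = 23 m.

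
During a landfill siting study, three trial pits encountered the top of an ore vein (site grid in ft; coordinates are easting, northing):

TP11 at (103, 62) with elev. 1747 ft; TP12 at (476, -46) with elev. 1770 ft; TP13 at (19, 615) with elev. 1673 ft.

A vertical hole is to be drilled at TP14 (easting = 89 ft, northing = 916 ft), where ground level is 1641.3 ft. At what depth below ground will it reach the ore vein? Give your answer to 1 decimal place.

Let the plane be z = a·easting + b·northing + c.
TP12−TP11: 373a − 108b = 23;  TP13−TP11: −84a + 553b = −74.
Solving gives a = 0.02397, b = −0.13017.
Then c = 1747 − a·103 − b·62 = 1752.60.
At (89, 916): z_contact = 2.13 − 119.24 + 1752.60 = 1635.50 ft.
Depth below ground = 1641.3 − 1635.50 = 5.8 ft.

5.8 ft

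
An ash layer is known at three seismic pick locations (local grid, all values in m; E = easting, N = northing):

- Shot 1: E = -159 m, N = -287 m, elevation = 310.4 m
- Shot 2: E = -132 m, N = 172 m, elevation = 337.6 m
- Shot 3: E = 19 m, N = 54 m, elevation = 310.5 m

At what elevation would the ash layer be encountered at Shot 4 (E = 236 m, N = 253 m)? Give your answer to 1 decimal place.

Let the plane be z = a·E + b·N + c.
Shot 2−Shot 1: 27a + 459b = 27.2;  Shot 3−Shot 1: 178a + 341b = 0.1.
Solving gives a = −0.12731, b = 0.06675.
Then c = 310.4 − a·-159 − b·-287 = 309.31.
At (236, 253): z = −30.0 + 16.9 + 309.31 = 296.2 m.

296.2 m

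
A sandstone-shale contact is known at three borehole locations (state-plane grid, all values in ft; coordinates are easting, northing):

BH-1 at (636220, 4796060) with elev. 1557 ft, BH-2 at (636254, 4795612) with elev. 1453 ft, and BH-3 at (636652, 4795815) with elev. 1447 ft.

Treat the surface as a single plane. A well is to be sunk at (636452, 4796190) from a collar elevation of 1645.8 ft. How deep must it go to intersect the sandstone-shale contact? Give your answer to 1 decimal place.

Let the plane be z = a·easting + b·northing + c.
BH-2−BH-1: 34a − 448b = −104;  BH-3−BH-1: 432a − 245b = −110.
Solving gives a = −0.128505556, b = 0.222390203.
Then c = 1557 − a·636220 − b·4796060 = −983281.95.
At (636452, 4796190): z_contact = −81787.62 + 1066625.67 − 983281.95 = 1556.10 ft.
Depth below ground = 1645.8 − 1556.10 = 89.7 ft.

89.7 ft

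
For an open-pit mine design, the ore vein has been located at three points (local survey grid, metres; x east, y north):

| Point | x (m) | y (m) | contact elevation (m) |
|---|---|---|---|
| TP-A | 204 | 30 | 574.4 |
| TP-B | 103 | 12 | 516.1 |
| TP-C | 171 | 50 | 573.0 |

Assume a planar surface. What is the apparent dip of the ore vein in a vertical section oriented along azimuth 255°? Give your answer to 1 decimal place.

31.7°

Two edge vectors: TP-A→TP-B = (-101, -18, -58.3), TP-A→TP-C = (-33, 20, -1.4).
Normal n = (TP-A→TP-B) × (TP-A→TP-C) = (1191.2, 1782.5, -2614).
So ∂z/∂x = −n_x/n_z = 0.45570 and ∂z/∂y = −n_y/n_z = 0.68191.
Unit vector along 255° is (sin 255°, cos 255°) = (-0.9659, -0.2588).
Slope in that direction = a·(-0.9659) + b·(-0.2588) = −0.61666.
Apparent dip = arctan|0.61666| = 31.7° (true dip is 39.4°, so apparent ≤ true as expected).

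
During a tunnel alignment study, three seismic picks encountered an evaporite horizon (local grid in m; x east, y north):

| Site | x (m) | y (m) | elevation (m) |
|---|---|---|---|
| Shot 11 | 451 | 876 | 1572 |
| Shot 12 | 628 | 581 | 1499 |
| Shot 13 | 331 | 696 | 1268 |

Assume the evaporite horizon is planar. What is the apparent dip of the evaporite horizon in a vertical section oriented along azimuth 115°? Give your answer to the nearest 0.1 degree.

Let the plane be z = a·x + b·y + c.
Shot 12−Shot 11: 177a − 295b = −73;  Shot 13−Shot 11: −120a − 180b = −304.
Solving gives a = 1.13797, b = 0.93024.
Unit vector along 115° is (sin 115°, cos 115°) = (0.9063, -0.4226).
Slope in that direction = a·(0.9063) + b·(-0.4226) = 0.63822.
Apparent dip = arctan|0.63822| = 32.5° (true dip is 55.8°, so apparent ≤ true as expected).

32.5°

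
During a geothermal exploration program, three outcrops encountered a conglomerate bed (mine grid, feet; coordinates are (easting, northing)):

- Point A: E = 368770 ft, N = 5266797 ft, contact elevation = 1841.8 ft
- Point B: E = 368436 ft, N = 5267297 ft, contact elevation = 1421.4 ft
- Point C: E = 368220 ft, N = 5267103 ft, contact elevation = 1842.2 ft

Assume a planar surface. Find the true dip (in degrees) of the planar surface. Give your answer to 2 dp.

56.87°

Two edge vectors: Point A→Point B = (-334, 500, -420.4), Point A→Point C = (-550, 306, 0.4).
Normal n = (Point A→Point B) × (Point A→Point C) = (128842.4, 231353.6, 172796).
So ∂z/∂E = −n_x/n_z = −0.74563 and ∂z/∂N = −n_y/n_z = −1.33888.
Gradient magnitude |∇z| = √(a² + b²) = √(0.55597 + 1.79261) = 1.53251.
True dip = arctan(1.53251) = 56.87°, dipping toward NNE (azimuth ≈ 029°).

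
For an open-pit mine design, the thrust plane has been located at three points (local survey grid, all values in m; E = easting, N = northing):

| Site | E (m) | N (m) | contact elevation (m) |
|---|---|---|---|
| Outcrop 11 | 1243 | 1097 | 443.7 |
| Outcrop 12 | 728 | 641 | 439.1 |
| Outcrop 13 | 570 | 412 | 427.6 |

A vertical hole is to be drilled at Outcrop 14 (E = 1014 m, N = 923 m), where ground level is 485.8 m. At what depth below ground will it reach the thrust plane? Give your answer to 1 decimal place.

Let the plane be z = a·E + b·N + c.
Outcrop 12−Outcrop 11: −515a − 456b = −4.6;  Outcrop 13−Outcrop 11: −673a − 685b = −16.1.
Solving gives a = −0.091324, b = 0.113228.
Then c = 443.7 − a·1243 − b·1097 = 433.00.
At (1014, 923): z_contact = −92.60 + 104.51 + 433.00 = 444.91 m.
Depth below ground = 485.8 − 444.91 = 40.9 m.

40.9 m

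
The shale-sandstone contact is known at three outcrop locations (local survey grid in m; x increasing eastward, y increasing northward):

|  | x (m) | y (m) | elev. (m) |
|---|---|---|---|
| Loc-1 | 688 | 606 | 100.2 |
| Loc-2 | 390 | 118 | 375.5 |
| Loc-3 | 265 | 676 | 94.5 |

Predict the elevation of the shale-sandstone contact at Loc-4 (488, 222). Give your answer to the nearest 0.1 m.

Let the plane be z = a·x + b·y + c.
Loc-2−Loc-1: −298a − 488b = 275.3;  Loc-3−Loc-1: −423a + 70b = −5.7.
Solving gives a = −0.07255, b = −0.51984.
Then c = 100.2 − a·688 − b·606 = 465.14.
At (488, 222): z = −35.4 − 115.4 + 465.14 = 314.3 m.

314.3 m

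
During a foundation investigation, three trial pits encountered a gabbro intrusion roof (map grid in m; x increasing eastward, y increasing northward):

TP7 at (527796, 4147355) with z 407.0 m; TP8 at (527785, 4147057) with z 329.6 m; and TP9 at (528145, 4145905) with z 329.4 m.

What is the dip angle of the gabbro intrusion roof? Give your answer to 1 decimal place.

Two edge vectors: TP7→TP8 = (-11, -298, -77.4), TP7→TP9 = (349, -1450, -77.6).
Normal n = (TP7→TP8) × (TP7→TP9) = (-89105.2, -27866.2, 119952).
So ∂z/∂x = −n_x/n_z = 0.74284 and ∂z/∂y = −n_y/n_z = 0.23231.
Gradient magnitude |∇z| = √(a² + b²) = √(0.55181 + 0.05397) = 0.77832.
True dip = arctan(0.77832) = 37.9°, dipping toward WSW (azimuth ≈ 253°).

37.9°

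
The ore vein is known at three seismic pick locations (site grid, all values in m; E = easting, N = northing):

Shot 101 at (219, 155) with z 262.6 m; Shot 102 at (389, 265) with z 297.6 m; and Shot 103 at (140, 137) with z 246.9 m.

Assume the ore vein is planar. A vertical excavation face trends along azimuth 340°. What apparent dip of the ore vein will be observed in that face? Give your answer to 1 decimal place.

Two edge vectors: Shot 101→Shot 102 = (170, 110, 35), Shot 101→Shot 103 = (-79, -18, -15.7).
Normal n = (Shot 101→Shot 102) × (Shot 101→Shot 103) = (-1097, -96, 5630).
So ∂z/∂E = −n_x/n_z = 0.19485 and ∂z/∂N = −n_y/n_z = 0.01705.
Unit vector along 340° is (sin 340°, cos 340°) = (-0.3420, 0.9397).
Slope in that direction = a·(-0.3420) + b·(0.9397) = −0.05062.
Apparent dip = arctan|0.05062| = 2.9° (true dip is 11.1°, so apparent ≤ true as expected).

2.9°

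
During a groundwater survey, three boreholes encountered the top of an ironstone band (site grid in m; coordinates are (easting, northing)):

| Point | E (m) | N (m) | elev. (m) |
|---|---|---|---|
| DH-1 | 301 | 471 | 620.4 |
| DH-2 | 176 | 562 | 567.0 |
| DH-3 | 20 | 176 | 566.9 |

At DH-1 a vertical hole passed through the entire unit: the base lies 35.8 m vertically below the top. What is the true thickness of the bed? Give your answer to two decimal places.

Let the plane be z = a·E + b·N + c.
DH-2−DH-1: −125a + 91b = −53.4;  DH-3−DH-1: −281a − 295b = −53.5.
Solving gives a = 0.33023, b = −0.13320.
|∇z| = √(a²+b²) = 0.35608, so dip δ = arctan(0.35608) = 19.60°.
True thickness = vertical thickness × cos δ = 35.8 × cos 19.60° = 33.73 m.

33.73 m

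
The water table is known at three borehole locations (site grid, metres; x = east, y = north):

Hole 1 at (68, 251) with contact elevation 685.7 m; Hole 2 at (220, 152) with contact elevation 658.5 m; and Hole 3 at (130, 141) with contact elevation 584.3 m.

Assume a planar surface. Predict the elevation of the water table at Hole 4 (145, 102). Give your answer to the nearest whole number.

Let the plane be z = a·x + b·y + c.
Hole 2−Hole 1: 152a − 99b = −27.2;  Hole 3−Hole 1: 62a − 110b = −101.4.
Solving gives a = 0.66590, b = 1.29715.
Then c = 685.7 − a·68 − b·251 = 314.83.
At (145, 102): z = 96.6 + 132.3 + 314.83 = 543.7 m.

544 m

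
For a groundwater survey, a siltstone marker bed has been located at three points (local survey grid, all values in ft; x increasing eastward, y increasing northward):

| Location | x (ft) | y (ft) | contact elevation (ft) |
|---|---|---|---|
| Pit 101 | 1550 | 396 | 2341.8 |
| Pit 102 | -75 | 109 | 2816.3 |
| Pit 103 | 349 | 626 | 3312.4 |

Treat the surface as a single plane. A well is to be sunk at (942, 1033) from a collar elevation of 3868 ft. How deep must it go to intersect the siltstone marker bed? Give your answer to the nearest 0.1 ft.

Two edge vectors: Pit 101→Pit 102 = (-1625, -287, 474.5), Pit 101→Pit 103 = (-1201, 230, 970.6).
Normal n = (Pit 101→Pit 102) × (Pit 101→Pit 103) = (-387697.2, 1007350.5, -718437).
So ∂z/∂x = −n_x/n_z = −0.539640 and ∂z/∂y = −n_y/n_z = 1.402142.
Intercept c from Pit 101: 2341.8 + 836.44 − 555.25 = 2622.99.
At (942, 1033): z_contact = −508.34 + 1448.41 + 2622.99 = 3563.07 ft.
Depth below ground = 3868 − 3563.07 = 304.9 ft.

304.9 ft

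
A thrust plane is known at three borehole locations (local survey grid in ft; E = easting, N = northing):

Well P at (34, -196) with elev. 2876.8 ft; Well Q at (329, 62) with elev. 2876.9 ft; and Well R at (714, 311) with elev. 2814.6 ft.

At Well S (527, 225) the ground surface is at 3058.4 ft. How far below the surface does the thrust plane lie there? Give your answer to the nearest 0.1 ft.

188.7 ft

Two edge vectors: Well P→Well Q = (295, 258, 0.1), Well P→Well R = (680, 507, -62.2).
Normal n = (Well P→Well Q) × (Well P→Well R) = (-16098.3, 18417, -25875).
So ∂z/∂E = −n_x/n_z = −0.62216 and ∂z/∂N = −n_y/n_z = 0.71177.
Intercept c from Well P: 2876.8 + 21.15 + 139.51 = 3037.46.
At (527, 225): z_contact = −327.88 + 160.15 + 3037.46 = 2869.73 ft.
Depth below ground = 3058.4 − 2869.73 = 188.7 ft.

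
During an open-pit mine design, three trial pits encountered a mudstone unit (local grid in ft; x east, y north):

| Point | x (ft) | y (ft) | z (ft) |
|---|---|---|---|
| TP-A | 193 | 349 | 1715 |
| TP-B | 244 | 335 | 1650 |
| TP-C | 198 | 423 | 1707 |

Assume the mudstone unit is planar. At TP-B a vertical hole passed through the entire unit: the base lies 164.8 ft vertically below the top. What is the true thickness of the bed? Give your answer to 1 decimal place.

Two edge vectors: TP-A→TP-B = (51, -14, -65), TP-A→TP-C = (5, 74, -8).
Normal n = (TP-A→TP-B) × (TP-A→TP-C) = (4922, 83, 3844).
So ∂z/∂x = −n_x/n_z = −1.28044 and ∂z/∂y = −n_y/n_z = −0.02159.
|∇z| = √(a²+b²) = 1.28062, so dip δ = arctan(1.28062) = 52.01°.
True thickness = vertical thickness × cos δ = 164.8 × cos 52.01° = 101.4 ft.

101.4 ft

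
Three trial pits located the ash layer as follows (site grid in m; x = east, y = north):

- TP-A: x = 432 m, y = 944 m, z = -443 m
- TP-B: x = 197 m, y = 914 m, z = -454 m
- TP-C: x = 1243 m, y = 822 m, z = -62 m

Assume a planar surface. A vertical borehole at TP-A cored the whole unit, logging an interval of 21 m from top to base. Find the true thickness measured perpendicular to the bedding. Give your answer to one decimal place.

11.4 m

Let the plane be z = a·x + b·y + c.
TP-B−TP-A: −235a − 30b = −11;  TP-C−TP-A: 811a − 122b = 381.
Solving gives a = 0.24098, b = −1.52102.
|∇z| = √(a²+b²) = 1.53999, so dip δ = arctan(1.53999) = 57.00°.
True thickness = vertical thickness × cos δ = 21 × cos 57.00° = 11.4 m.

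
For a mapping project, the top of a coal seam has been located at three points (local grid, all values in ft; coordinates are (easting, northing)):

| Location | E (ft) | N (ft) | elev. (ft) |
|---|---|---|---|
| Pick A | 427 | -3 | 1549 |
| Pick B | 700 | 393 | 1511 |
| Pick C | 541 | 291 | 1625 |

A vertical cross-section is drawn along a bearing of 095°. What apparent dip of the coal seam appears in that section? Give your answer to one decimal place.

51.0°

Two edge vectors: Pick A→Pick B = (273, 396, -38), Pick A→Pick C = (114, 294, 76).
Normal n = (Pick A→Pick B) × (Pick A→Pick C) = (41268, -25080, 35118).
So ∂z/∂E = −n_x/n_z = −1.17512 and ∂z/∂N = −n_y/n_z = 0.71416.
Unit vector along 095° is (sin 95°, cos 95°) = (0.9962, -0.0872).
Slope in that direction = a·(0.9962) + b·(-0.0872) = −1.23290.
Apparent dip = arctan|1.23290| = 51.0° (true dip is 54.0°, so apparent ≤ true as expected).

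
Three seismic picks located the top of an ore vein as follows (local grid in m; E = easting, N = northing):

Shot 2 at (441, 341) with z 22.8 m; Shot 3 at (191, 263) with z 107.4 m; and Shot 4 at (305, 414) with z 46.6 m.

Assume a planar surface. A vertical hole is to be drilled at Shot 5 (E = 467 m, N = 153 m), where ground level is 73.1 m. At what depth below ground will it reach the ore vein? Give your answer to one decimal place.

21.3 m

Let the plane be z = a·E + b·N + c.
Shot 3−Shot 2: −250a − 78b = 84.6;  Shot 4−Shot 2: −136a + 73b = 23.8.
Solving gives a = −0.27834, b = −0.19252.
Then c = 22.8 − a·441 − b·341 = 211.19.
At (467, 153): z_contact = −129.98 − 29.45 + 211.19 = 51.76 m.
Depth below ground = 73.1 − 51.76 = 21.3 m.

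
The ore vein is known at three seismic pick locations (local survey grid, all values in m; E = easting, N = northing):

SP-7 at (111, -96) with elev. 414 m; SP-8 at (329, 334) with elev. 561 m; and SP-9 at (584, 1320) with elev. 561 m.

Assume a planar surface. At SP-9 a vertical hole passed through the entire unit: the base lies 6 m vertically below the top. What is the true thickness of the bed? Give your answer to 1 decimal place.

3.5 m

Two edge vectors: SP-7→SP-8 = (218, 430, 147), SP-7→SP-9 = (473, 1416, 147).
Normal n = (SP-7→SP-8) × (SP-7→SP-9) = (-144942, 37485, 105298).
So ∂z/∂E = −n_x/n_z = 1.37649 and ∂z/∂N = −n_y/n_z = −0.35599.
|∇z| = √(a²+b²) = 1.42178, so dip δ = arctan(1.42178) = 54.88°.
True thickness = vertical thickness × cos δ = 6 × cos 54.88° = 3.5 m.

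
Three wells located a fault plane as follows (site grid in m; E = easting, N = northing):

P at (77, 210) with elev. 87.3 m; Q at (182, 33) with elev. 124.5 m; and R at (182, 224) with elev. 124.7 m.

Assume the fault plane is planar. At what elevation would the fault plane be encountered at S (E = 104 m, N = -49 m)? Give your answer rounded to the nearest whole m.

97 m

Let the plane be z = a·E + b·N + c.
Q−P: 105a − 177b = 37.2;  R−P: 105a + 14b = 37.4.
Solving gives a = 0.35605, b = 0.00105.
Then c = 87.3 − a·77 − b·210 = 59.66.
At (104, -49): z = 37.0 − 0.1 + 59.66 = 96.6 m.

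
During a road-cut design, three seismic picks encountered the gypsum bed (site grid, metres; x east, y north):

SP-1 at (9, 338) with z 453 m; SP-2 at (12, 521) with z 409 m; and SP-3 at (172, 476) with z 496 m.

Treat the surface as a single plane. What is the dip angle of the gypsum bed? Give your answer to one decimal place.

28.1°

Two edge vectors: SP-1→SP-2 = (3, 183, -44), SP-1→SP-3 = (163, 138, 43).
Normal n = (SP-1→SP-2) × (SP-1→SP-3) = (13941, -7301, -29415).
So ∂z/∂x = −n_x/n_z = 0.47394 and ∂z/∂y = −n_y/n_z = −0.24821.
Gradient magnitude |∇z| = √(a² + b²) = √(0.22462 + 0.06161) = 0.53500.
True dip = arctan(0.53500) = 28.1°, dipping toward WNW (azimuth ≈ 298°).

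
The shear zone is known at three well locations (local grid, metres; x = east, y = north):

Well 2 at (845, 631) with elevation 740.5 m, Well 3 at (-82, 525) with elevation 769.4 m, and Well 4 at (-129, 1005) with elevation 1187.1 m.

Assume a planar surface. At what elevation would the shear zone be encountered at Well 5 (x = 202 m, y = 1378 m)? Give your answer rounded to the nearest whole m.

1464 m

Let the plane be z = a·x + b·y + c.
Well 3−Well 2: −927a − 106b = 28.9;  Well 4−Well 2: −974a + 374b = 446.6.
Solving gives a = −0.12923, b = 0.85755.
Then c = 740.5 − a·845 − b·631 = 308.59.
At (202, 1378): z = −26.1 + 1181.7 + 308.59 = 1464.2 m.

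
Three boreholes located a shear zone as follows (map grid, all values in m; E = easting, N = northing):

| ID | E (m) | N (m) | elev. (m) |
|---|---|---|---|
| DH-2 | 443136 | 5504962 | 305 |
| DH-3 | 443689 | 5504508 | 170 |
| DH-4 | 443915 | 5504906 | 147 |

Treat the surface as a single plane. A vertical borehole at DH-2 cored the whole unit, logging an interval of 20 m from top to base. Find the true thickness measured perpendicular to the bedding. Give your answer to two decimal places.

19.59 m

Let the plane be z = a·E + b·N + c.
DH-3−DH-2: 553a − 454b = −135;  DH-4−DH-2: 779a − 56b = −158.
Solving gives a = −0.19886, b = 0.05513.
|∇z| = √(a²+b²) = 0.20636, so dip δ = arctan(0.20636) = 11.66°.
True thickness = vertical thickness × cos δ = 20 × cos 11.66° = 19.59 m.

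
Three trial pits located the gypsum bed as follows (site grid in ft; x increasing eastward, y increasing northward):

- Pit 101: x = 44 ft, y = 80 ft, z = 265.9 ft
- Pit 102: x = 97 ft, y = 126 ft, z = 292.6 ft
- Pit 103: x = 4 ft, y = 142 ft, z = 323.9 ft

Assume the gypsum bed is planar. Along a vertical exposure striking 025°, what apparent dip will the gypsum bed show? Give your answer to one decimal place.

Two edge vectors: Pit 101→Pit 102 = (53, 46, 26.7), Pit 101→Pit 103 = (-40, 62, 58).
Normal n = (Pit 101→Pit 102) × (Pit 101→Pit 103) = (1012.6, -4142, 5126).
So ∂z/∂x = −n_x/n_z = −0.19754 and ∂z/∂y = −n_y/n_z = 0.80804.
Unit vector along 025° is (sin 25°, cos 25°) = (0.4226, 0.9063).
Slope in that direction = a·(0.4226) + b·(0.9063) = 0.64885.
Apparent dip = arctan|0.64885| = 33.0° (true dip is 39.8°, so apparent ≤ true as expected).

33.0°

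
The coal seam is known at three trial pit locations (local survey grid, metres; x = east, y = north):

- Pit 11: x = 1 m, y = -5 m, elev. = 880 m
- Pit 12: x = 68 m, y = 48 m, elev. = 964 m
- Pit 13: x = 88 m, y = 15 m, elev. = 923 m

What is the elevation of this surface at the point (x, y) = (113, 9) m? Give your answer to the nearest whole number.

919 m

Two edge vectors: Pit 11→Pit 12 = (67, 53, 84), Pit 11→Pit 13 = (87, 20, 43).
Normal n = (Pit 11→Pit 12) × (Pit 11→Pit 13) = (599, 4427, -3271).
So ∂z/∂x = −n_x/n_z = 0.18312 and ∂z/∂y = −n_y/n_z = 1.35341.
Intercept c from Pit 11: 880 − 0.18 + 6.77 = 886.58.
At (113, 9): z = 20.7 + 12.2 + 886.58 = 919.5 m.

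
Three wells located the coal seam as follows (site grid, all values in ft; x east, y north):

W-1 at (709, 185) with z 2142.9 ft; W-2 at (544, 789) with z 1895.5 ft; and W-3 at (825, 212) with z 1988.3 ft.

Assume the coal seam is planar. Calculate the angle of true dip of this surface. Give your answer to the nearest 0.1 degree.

Let the plane be z = a·x + b·y + c.
W-2−W-1: −165a + 604b = −247.4;  W-3−W-1: 116a + 27b = −154.6.
Solving gives a = −1.16344, b = −0.72743.
Gradient magnitude |∇z| = √(a² + b²) = √(1.35360 + 0.52916) = 1.37214.
True dip = arctan(1.37214) = 53.9°, dipping toward ENE (azimuth ≈ 058°).

53.9°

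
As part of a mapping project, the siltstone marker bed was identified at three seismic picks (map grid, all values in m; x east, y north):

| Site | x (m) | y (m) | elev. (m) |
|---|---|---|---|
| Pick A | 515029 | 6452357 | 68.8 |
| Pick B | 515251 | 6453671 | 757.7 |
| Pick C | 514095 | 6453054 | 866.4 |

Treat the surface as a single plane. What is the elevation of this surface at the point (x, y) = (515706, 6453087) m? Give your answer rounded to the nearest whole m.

Let the plane be z = a·x + b·y + c.
Pick B−Pick A: 222a + 1314b = 688.9;  Pick C−Pick A: −934a + 697b = 797.6.
Solving gives a = −0.41091099, b = 0.59370034.
Then c = 68.8 − a·515029 − b·6452357 = −3619066.64.
At (515706, 6453087): z = −211909.3 + 3831199.9 − 3619066.64 = 224.0 m.

224 m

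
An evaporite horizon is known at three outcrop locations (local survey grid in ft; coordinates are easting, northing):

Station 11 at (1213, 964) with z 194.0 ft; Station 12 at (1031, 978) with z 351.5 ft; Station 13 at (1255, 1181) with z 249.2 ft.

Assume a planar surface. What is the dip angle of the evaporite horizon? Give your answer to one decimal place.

Let the plane be z = a·easting + b·northing + c.
Station 12−Station 11: −182a + 14b = 157.5;  Station 13−Station 11: 42a + 217b = 55.2.
Solving gives a = −0.83341, b = 0.41568.
Gradient magnitude |∇z| = √(a² + b²) = √(0.69457 + 0.17279) = 0.93132.
True dip = arctan(0.93132) = 43.0°, dipping toward ESE (azimuth ≈ 117°).

43.0°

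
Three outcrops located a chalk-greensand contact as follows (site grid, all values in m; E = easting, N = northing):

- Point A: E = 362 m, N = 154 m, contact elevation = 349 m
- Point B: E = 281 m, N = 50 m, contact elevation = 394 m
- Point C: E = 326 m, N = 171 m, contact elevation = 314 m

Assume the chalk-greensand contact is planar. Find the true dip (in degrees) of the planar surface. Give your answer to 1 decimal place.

Two edge vectors: Point A→Point B = (-81, -104, 45), Point A→Point C = (-36, 17, -35).
Normal n = (Point A→Point B) × (Point A→Point C) = (2875, -4455, -5121).
So ∂z/∂E = −n_x/n_z = 0.56141 and ∂z/∂N = −n_y/n_z = −0.86995.
Gradient magnitude |∇z| = √(a² + b²) = √(0.31519 + 0.75681) = 1.03537.
True dip = arctan(1.03537) = 46.0°, dipping toward NNW (azimuth ≈ 327°).

46.0°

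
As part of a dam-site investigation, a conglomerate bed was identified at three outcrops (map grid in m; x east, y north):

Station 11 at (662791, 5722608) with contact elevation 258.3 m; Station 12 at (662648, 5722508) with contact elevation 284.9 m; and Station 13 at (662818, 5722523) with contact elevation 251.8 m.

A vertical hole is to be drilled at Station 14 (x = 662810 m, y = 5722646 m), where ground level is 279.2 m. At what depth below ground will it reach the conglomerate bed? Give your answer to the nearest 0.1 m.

Two edge vectors: Station 11→Station 12 = (-143, -100, 26.6), Station 11→Station 13 = (27, -85, -6.5).
Normal n = (Station 11→Station 12) × (Station 11→Station 13) = (2911, -211.3, 14855).
So ∂z/∂x = −n_x/n_z = −0.195960956 and ∂z/∂y = −n_y/n_z = 0.014224167.
Intercept c from Station 11: 258.3 + 129881.16 − 81399.33 = 48740.13.
At (662810, 5722646): z_contact = −129884.88 + 81399.87 + 48740.13 = 255.12 m.
Depth below ground = 279.2 − 255.12 = 24.1 m.

24.1 m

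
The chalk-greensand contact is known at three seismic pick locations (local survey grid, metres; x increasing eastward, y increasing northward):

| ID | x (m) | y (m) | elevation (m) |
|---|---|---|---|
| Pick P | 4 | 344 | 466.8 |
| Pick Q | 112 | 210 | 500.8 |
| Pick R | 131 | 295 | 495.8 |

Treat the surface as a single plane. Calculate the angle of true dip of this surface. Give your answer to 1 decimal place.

12.1°

Two edge vectors: Pick P→Pick Q = (108, -134, 34), Pick P→Pick R = (127, -49, 29).
Normal n = (Pick P→Pick Q) × (Pick P→Pick R) = (-2220, 1186, 11726).
So ∂z/∂x = −n_x/n_z = 0.18932 and ∂z/∂y = −n_y/n_z = −0.10114.
Gradient magnitude |∇z| = √(a² + b²) = √(0.03584 + 0.01023) = 0.21465.
True dip = arctan(0.21465) = 12.1°, dipping toward WNW (azimuth ≈ 298°).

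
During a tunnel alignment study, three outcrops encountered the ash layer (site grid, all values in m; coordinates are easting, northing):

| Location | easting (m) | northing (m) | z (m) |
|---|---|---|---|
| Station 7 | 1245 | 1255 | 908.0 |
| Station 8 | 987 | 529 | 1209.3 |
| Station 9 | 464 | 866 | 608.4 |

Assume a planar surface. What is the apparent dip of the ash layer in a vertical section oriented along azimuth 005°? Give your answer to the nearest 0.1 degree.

Two edge vectors: Station 7→Station 8 = (-258, -726, 301.3), Station 7→Station 9 = (-781, -389, -299.6).
Normal n = (Station 7→Station 8) × (Station 7→Station 9) = (334715.3, -312612.1, -466644).
So ∂z/∂easting = −n_x/n_z = 0.71728 and ∂z/∂northing = −n_y/n_z = −0.66992.
Unit vector along 005° is (sin 5°, cos 5°) = (0.0872, 0.9962).
Slope in that direction = a·(0.0872) + b·(0.9962) = −0.60485.
Apparent dip = arctan|0.60485| = 31.2° (true dip is 44.5°, so apparent ≤ true as expected).

31.2°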